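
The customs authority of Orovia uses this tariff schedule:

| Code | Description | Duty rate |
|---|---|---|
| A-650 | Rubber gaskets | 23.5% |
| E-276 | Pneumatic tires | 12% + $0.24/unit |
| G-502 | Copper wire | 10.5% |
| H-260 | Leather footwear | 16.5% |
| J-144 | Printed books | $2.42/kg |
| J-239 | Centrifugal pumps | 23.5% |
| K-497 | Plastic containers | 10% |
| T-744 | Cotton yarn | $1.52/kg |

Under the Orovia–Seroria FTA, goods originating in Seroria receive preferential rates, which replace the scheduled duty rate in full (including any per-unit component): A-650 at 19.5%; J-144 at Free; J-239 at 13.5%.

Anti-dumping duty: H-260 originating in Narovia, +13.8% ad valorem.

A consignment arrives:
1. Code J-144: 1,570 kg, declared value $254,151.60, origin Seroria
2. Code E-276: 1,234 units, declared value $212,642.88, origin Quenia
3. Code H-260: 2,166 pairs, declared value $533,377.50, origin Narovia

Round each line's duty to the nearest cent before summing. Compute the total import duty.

Line 1 (J-144, Seroria, 1,570 kg, $254,151.60):
Base rate for J-144 is $2.42/kg.
Origin Seroria qualifies under the Orovia–Seroria agreement and J-144 is covered: preferential rate Free applies instead.
Duty = $254,151.60 × 0% = $0.00.
Line 2 (E-276, Quenia, 1,234 units, $212,642.88):
Base rate for E-276 is 12% + $0.24/unit.
Duty = $212,642.88 × 12% + 1,234 × $0.24 = $25,813.31.
Line 3 (H-260, Narovia, 2,166 pairs, $533,377.50):
Base rate for H-260 is 16.5%.
Additional duty on H-260 from Narovia: +13.8%. Applied ad valorem rate: 16.5% + 13.8% = 30.3%.
Duty = $533,377.50 × 30.3% = $161,613.38.
Total = $0.00 + $25,813.31 + $161,613.38 = $187,426.69.

$187,426.69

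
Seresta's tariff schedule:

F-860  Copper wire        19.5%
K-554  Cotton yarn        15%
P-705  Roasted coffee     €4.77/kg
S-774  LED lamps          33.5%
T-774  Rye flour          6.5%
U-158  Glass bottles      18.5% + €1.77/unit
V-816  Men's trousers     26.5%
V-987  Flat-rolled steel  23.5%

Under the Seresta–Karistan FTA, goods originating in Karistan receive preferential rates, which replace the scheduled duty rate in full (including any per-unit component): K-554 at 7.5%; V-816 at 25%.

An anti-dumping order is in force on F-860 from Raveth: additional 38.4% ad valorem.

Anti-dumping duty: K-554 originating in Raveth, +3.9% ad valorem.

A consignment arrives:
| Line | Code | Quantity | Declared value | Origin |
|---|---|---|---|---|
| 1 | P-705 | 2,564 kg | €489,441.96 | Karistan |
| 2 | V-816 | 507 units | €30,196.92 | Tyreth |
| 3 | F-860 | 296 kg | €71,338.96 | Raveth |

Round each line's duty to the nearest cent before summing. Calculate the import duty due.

€61,537.72

Line 1 (P-705, Karistan, 2,564 kg, €489,441.96):
Base rate for P-705 is €4.77/kg.
Origin Karistan is the FTA partner but P-705 is not on the preference list; base rate stands.
Duty = 2,564 × €4.77 = €12,230.28.
Line 2 (V-816, Tyreth, 507 units, €30,196.92):
Base rate for V-816 is 26.5%.
V-816 has an FTA preferential rate, but origin Tyreth is not Karistan; base rate stands.
Duty = €30,196.92 × 26.5% = €8,002.18.
Line 3 (F-860, Raveth, 296 kg, €71,338.96):
Base rate for F-860 is 19.5%.
Additional duty on F-860 from Raveth: +38.4%. Applied ad valorem rate: 19.5% + 38.4% = 57.9%.
Duty = €71,338.96 × 57.9% = €41,305.26.
Total = €12,230.28 + €8,002.18 + €41,305.26 = €61,537.72.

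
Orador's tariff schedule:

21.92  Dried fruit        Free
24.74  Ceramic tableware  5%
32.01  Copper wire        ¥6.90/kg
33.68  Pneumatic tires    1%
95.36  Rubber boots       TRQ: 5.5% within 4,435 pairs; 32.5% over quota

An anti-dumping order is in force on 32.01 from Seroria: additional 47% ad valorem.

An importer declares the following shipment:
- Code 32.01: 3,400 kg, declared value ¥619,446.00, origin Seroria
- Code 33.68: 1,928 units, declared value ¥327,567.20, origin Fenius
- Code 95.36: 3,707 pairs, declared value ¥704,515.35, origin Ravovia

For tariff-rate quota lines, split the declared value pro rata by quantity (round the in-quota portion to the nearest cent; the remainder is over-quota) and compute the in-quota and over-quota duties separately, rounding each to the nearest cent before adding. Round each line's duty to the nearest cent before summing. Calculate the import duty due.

¥356,623.63

Line 1 (32.01, Seroria, 3,400 kg, ¥619,446.00):
Base rate for 32.01 is ¥6.90/kg.
Additional duty on 32.01 from Seroria: +47% ad valorem. Applied ad valorem rate = 47%.
Duty = ¥619,446.00 × 47% + 3,400 × ¥6.90 = ¥314,599.62.
Line 2 (33.68, Fenius, 1,928 units, ¥327,567.20):
Base rate for 33.68 is 1%.
Duty = ¥327,567.20 × 1% = ¥3,275.67.
Line 3 (95.36, Ravovia, 3,707 pairs, ¥704,515.35):
Code 95.36 is under a tariff-rate quota (threshold 4,435 pairs). Quantity 3,707 pairs is within the quota, so the in-quota rate 5.5% applies to the full value.
Duty = ¥704,515.35 × 5.5% = ¥38,748.34.
Total = ¥314,599.62 + ¥3,275.67 + ¥38,748.34 = ¥356,623.63.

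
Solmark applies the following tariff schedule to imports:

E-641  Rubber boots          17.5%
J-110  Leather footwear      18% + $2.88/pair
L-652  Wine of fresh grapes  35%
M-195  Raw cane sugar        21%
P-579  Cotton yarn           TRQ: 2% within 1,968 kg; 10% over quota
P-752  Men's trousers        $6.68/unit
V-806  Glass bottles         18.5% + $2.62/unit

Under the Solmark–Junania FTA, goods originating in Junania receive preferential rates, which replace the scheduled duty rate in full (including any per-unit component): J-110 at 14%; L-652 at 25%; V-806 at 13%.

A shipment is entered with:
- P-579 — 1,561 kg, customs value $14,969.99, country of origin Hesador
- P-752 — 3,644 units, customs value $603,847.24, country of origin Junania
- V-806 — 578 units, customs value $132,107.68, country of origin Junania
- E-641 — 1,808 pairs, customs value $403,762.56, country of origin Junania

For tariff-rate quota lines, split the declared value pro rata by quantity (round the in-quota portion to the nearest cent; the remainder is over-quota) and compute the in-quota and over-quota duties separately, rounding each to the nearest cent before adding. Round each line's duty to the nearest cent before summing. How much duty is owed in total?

$112,473.77

Line 1 (P-579, Hesador, 1,561 kg, $14,969.99):
Code P-579 is under a tariff-rate quota (threshold 1,968 kg). Quantity 1,561 kg is within the quota, so the in-quota rate 2% applies to the full value.
Duty = $14,969.99 × 2% = $299.40.
Line 2 (P-752, Junania, 3,644 units, $603,847.24):
Base rate for P-752 is $6.68/unit.
Origin Junania is the FTA partner but P-752 is not on the preference list; base rate stands.
Duty = 3,644 × $6.68 = $24,341.92.
Line 3 (V-806, Junania, 578 units, $132,107.68):
Base rate for V-806 is 18.5% + $2.62/unit.
Origin Junania qualifies under the Solmark–Junania agreement and V-806 is covered: preferential rate 13% applies instead.
Duty = $132,107.68 × 13% = $17,174.00.
Line 4 (E-641, Junania, 1,808 pairs, $403,762.56):
Base rate for E-641 is 17.5%.
Origin Junania is the FTA partner but E-641 is not on the preference list; base rate stands.
Duty = $403,762.56 × 17.5% = $70,658.45.
Total = $299.40 + $24,341.92 + $17,174.00 + $70,658.45 = $112,473.77.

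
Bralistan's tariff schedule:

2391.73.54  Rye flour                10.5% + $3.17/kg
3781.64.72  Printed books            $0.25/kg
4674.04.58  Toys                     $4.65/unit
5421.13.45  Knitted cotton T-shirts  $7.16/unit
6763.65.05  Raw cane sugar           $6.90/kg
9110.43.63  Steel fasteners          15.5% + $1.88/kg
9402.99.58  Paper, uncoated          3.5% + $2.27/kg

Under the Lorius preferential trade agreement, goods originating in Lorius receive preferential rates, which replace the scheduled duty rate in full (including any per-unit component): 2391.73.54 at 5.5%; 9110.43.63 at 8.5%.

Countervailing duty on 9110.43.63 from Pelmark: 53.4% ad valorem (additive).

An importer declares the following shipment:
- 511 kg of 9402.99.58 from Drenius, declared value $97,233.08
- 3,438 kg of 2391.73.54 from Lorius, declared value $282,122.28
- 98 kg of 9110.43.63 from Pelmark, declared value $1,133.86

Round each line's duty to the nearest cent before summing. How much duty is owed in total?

$21,045.33

Line 1 (9402.99.58, Drenius, 511 kg, $97,233.08):
Base rate for 9402.99.58 is 3.5% + $2.27/kg.
Duty = $97,233.08 × 3.5% + 511 × $2.27 = $4,563.13.
Line 2 (2391.73.54, Lorius, 3,438 kg, $282,122.28):
Base rate for 2391.73.54 is 10.5% + $3.17/kg.
Origin Lorius qualifies under the Bralistan–Lorius agreement and 2391.73.54 is covered: preferential rate 5.5% applies instead.
Duty = $282,122.28 × 5.5% = $15,516.73.
Line 3 (9110.43.63, Pelmark, 98 kg, $1,133.86):
Base rate for 9110.43.63 is 15.5% + $1.88/kg.
9110.43.63 has an FTA preferential rate, but origin Pelmark is not Lorius; base rate stands.
Additional duty on 9110.43.63 from Pelmark: +53.4%. Applied ad valorem rate: 15.5% + 53.4% = 68.9%.
Duty = $1,133.86 × 68.9% + 98 × $1.88 = $965.47.
Total = $4,563.13 + $15,516.73 + $965.47 = $21,045.33.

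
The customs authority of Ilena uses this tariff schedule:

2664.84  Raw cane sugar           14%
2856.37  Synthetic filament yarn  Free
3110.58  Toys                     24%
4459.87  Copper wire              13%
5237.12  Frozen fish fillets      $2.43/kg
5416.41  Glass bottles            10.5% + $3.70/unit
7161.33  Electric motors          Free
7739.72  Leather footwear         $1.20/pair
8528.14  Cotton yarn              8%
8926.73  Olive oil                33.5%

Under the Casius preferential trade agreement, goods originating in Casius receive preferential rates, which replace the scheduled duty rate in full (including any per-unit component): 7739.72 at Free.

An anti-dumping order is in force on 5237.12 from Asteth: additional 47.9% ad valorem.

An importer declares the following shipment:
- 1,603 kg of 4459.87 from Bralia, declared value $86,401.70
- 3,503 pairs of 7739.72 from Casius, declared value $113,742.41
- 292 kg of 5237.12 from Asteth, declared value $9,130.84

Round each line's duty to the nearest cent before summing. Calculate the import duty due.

Line 1 (4459.87, Bralia, 1,603 kg, $86,401.70):
Base rate for 4459.87 is 13%.
Duty = $86,401.70 × 13% = $11,232.22.
Line 2 (7739.72, Casius, 3,503 pairs, $113,742.41):
Base rate for 7739.72 is $1.20/pair.
Origin Casius qualifies under the Ilena–Casius agreement and 7739.72 is covered: preferential rate Free applies instead.
Duty = $113,742.41 × 0% = $0.00.
Line 3 (5237.12, Asteth, 292 kg, $9,130.84):
Base rate for 5237.12 is $2.43/kg.
Additional duty on 5237.12 from Asteth: +47.9% ad valorem. Applied ad valorem rate = 47.9%.
Duty = $9,130.84 × 47.9% + 292 × $2.43 = $5,083.23.
Total = $11,232.22 + $0.00 + $5,083.23 = $16,315.45.

$16,315.45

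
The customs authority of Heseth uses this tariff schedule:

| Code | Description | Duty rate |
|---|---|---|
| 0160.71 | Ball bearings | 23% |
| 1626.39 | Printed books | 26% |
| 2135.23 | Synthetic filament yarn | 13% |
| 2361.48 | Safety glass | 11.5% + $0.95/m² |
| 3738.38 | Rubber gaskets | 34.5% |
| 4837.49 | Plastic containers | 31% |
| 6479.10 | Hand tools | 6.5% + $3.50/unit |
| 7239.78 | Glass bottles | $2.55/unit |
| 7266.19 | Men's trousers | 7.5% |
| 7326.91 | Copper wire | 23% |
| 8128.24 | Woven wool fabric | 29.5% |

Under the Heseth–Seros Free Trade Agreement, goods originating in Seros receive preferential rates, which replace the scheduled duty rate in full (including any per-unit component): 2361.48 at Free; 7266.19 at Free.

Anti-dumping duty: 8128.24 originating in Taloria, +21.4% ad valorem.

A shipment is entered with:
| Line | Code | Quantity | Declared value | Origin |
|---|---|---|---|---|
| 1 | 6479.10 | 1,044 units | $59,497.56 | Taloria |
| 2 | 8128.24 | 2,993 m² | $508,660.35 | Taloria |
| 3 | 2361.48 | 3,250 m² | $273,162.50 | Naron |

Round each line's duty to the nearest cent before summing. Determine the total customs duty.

Line 1 (6479.10, Taloria, 1,044 units, $59,497.56):
Base rate for 6479.10 is 6.5% + $3.50/unit.
Duty = $59,497.56 × 6.5% + 1,044 × $3.50 = $7,521.34.
Line 2 (8128.24, Taloria, 2,993 m², $508,660.35):
Base rate for 8128.24 is 29.5%.
Additional duty on 8128.24 from Taloria: +21.4%. Applied ad valorem rate: 29.5% + 21.4% = 50.9%.
Duty = $508,660.35 × 50.9% = $258,908.12.
Line 3 (2361.48, Naron, 3,250 m², $273,162.50):
Base rate for 2361.48 is 11.5% + $0.95/m².
2361.48 has an FTA preferential rate, but origin Naron is not Seros; base rate stands.
Duty = $273,162.50 × 11.5% + 3,250 × $0.95 = $34,501.19.
Total = $7,521.34 + $258,908.12 + $34,501.19 = $300,930.65.

$300,930.65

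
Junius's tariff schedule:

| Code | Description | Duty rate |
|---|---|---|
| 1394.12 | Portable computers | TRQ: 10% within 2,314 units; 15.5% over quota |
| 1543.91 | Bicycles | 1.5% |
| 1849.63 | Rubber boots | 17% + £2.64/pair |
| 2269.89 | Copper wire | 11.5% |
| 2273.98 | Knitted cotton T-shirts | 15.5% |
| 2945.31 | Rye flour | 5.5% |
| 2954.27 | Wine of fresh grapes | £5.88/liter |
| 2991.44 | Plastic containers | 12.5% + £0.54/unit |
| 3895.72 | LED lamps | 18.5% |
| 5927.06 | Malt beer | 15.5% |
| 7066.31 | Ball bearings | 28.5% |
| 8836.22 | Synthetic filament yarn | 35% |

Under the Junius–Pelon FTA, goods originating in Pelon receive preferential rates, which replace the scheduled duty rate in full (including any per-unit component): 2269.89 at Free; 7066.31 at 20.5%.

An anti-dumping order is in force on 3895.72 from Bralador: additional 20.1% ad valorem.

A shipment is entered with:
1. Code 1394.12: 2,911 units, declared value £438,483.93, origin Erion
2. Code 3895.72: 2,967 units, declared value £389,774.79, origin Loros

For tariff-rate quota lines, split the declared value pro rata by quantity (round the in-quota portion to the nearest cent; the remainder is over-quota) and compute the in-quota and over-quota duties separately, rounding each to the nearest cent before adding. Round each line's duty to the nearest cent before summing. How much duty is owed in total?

£120,902.67

Line 1 (1394.12, Erion, 2,911 units, £438,483.93):
Code 1394.12 is under a tariff-rate quota (threshold 2,314 units). In-quota: 2,314 units at 10%; over-quota: 597 units at 15.5%.
Pro-rata value split: in-quota = £438,483.93 × 2,314/2,911 = £348,557.82; over-quota = £438,483.93 − £348,557.82 = £89,926.11.
In-quota duty = £348,557.82 × 10% = £34,855.78. Over-quota duty = £89,926.11 × 15.5% = £13,938.55.
Line duty = £34,855.78 + £13,938.55 = £48,794.33.
Line 2 (3895.72, Loros, 2,967 units, £389,774.79):
Base rate for 3895.72 is 18.5%.
The additional-duty order on 3895.72 targets Bralador, not Loros; it does not apply.
Duty = £389,774.79 × 18.5% = £72,108.34.
Total = £48,794.33 + £72,108.34 = £120,902.67.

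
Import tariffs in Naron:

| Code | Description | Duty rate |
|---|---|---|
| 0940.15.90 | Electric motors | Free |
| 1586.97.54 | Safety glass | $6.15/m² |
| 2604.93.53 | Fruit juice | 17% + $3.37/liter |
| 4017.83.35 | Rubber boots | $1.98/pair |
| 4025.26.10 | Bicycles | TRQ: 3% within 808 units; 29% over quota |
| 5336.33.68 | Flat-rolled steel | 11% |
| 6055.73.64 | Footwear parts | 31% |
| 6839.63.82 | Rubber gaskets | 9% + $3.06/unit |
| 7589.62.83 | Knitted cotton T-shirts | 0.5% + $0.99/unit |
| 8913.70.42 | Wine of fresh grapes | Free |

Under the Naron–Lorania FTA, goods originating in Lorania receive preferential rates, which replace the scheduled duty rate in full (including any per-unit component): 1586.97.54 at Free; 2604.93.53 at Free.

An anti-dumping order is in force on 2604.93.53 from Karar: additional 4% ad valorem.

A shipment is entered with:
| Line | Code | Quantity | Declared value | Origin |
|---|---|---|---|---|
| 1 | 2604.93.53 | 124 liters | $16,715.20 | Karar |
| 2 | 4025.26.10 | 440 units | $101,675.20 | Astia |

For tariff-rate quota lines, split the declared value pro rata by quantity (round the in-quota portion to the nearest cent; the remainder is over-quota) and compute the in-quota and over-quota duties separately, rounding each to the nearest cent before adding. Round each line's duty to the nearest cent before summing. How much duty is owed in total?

$6,978.33

Line 1 (2604.93.53, Karar, 124 liters, $16,715.20):
Base rate for 2604.93.53 is 17% + $3.37/liter.
2604.93.53 has an FTA preferential rate, but origin Karar is not Lorania; base rate stands.
Additional duty on 2604.93.53 from Karar: +4%. Applied ad valorem rate: 17% + 4% = 21%.
Duty = $16,715.20 × 21% + 124 × $3.37 = $3,928.07.
Line 2 (4025.26.10, Astia, 440 units, $101,675.20):
Code 4025.26.10 is under a tariff-rate quota (threshold 808 units). Quantity 440 units is within the quota, so the in-quota rate 3% applies to the full value.
Duty = $101,675.20 × 3% = $3,050.26.
Total = $3,928.07 + $3,050.26 = $6,978.33.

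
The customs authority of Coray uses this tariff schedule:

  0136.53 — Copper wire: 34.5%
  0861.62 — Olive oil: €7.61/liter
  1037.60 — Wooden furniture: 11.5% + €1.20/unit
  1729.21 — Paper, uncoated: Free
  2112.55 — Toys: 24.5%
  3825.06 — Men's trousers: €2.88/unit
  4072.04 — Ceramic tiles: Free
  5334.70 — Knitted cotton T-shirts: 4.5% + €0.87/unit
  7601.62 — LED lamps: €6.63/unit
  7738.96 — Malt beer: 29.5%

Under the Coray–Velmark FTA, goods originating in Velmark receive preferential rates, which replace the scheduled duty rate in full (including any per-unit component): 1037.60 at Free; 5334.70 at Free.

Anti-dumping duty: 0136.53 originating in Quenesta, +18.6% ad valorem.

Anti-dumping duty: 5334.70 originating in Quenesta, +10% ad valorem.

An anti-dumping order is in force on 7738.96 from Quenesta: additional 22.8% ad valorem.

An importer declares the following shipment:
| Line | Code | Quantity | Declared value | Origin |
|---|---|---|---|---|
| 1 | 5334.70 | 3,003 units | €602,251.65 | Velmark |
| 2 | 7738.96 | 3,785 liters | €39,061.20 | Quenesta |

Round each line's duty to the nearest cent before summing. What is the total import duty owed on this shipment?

Line 1 (5334.70, Velmark, 3,003 units, €602,251.65):
Base rate for 5334.70 is 4.5% + €0.87/unit.
Origin Velmark qualifies under the Coray–Velmark agreement and 5334.70 is covered: preferential rate Free applies instead.
The additional-duty order on 5334.70 targets Quenesta, not Velmark; it does not apply.
Duty = €602,251.65 × 0% = €0.00.
Line 2 (7738.96, Quenesta, 3,785 liters, €39,061.20):
Base rate for 7738.96 is 29.5%.
Additional duty on 7738.96 from Quenesta: +22.8%. Applied ad valorem rate: 29.5% + 22.8% = 52.3%.
Duty = €39,061.20 × 52.3% = €20,429.01.
Total = €0.00 + €20,429.01 = €20,429.01.

€20,429.01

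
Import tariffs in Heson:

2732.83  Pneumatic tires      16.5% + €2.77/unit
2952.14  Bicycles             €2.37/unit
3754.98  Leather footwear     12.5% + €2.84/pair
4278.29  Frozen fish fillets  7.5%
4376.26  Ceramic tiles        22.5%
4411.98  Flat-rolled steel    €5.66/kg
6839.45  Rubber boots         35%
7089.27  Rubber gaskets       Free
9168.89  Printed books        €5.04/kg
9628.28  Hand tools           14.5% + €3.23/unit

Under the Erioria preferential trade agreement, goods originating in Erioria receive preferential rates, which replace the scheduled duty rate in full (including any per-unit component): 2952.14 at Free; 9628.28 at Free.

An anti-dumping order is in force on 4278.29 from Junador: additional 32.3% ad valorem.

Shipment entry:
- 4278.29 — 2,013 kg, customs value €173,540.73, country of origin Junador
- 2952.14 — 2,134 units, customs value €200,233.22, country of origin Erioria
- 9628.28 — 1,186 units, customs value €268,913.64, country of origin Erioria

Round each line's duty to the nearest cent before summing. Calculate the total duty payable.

Line 1 (4278.29, Junador, 2,013 kg, €173,540.73):
Base rate for 4278.29 is 7.5%.
Additional duty on 4278.29 from Junador: +32.3%. Applied ad valorem rate: 7.5% + 32.3% = 39.8%.
Duty = €173,540.73 × 39.8% = €69,069.21.
Line 2 (2952.14, Erioria, 2,134 units, €200,233.22):
Base rate for 2952.14 is €2.37/unit.
Origin Erioria qualifies under the Heson–Erioria agreement and 2952.14 is covered: preferential rate Free applies instead.
Duty = €200,233.22 × 0% = €0.00.
Line 3 (9628.28, Erioria, 1,186 units, €268,913.64):
Base rate for 9628.28 is 14.5% + €3.23/unit.
Origin Erioria qualifies under the Heson–Erioria agreement and 9628.28 is covered: preferential rate Free applies instead.
Duty = €268,913.64 × 0% = €0.00.
Total = €69,069.21 + €0.00 + €0.00 = €69,069.21.

€69,069.21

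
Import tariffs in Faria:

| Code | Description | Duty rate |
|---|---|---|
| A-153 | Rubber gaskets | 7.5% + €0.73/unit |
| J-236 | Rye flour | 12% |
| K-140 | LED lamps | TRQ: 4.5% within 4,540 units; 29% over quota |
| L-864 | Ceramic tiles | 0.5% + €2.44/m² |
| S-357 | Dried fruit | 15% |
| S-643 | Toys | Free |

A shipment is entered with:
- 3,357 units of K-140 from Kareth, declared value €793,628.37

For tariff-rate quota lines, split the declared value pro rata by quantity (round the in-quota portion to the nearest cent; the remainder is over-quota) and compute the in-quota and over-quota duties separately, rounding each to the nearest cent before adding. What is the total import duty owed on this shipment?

€35,713.28

Line 1 (K-140, Kareth, 3,357 units, €793,628.37):
Code K-140 is under a tariff-rate quota (threshold 4,540 units). Quantity 3,357 units is within the quota, so the in-quota rate 4.5% applies to the full value.
Duty = €793,628.37 × 4.5% = €35,713.28.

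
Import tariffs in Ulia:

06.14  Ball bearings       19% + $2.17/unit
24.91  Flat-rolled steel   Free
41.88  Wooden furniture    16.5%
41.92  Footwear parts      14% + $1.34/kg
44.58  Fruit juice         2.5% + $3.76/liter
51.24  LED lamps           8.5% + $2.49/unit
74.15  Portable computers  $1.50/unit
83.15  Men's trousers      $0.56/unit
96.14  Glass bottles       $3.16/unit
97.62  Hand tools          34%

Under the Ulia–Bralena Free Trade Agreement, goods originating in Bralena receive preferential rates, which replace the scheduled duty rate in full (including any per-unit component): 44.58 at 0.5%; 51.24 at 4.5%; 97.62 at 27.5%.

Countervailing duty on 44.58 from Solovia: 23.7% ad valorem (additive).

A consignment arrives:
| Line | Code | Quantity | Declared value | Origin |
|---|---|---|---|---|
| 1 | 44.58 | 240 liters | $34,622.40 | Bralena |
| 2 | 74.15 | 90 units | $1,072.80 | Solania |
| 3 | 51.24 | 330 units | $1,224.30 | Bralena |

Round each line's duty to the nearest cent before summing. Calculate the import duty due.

Line 1 (44.58, Bralena, 240 liters, $34,622.40):
Base rate for 44.58 is 2.5% + $3.76/liter.
Origin Bralena qualifies under the Ulia–Bralena agreement and 44.58 is covered: preferential rate 0.5% applies instead.
The additional-duty order on 44.58 targets Solovia, not Bralena; it does not apply.
Duty = $34,622.40 × 0.5% = $173.11.
Line 2 (74.15, Solania, 90 units, $1,072.80):
Base rate for 74.15 is $1.50/unit.
Duty = 90 × $1.50 = $135.00.
Line 3 (51.24, Bralena, 330 units, $1,224.30):
Base rate for 51.24 is 8.5% + $2.49/unit.
Origin Bralena qualifies under the Ulia–Bralena agreement and 51.24 is covered: preferential rate 4.5% applies instead.
Duty = $1,224.30 × 4.5% = $55.09.
Total = $173.11 + $135.00 + $55.09 = $363.20.

$363.20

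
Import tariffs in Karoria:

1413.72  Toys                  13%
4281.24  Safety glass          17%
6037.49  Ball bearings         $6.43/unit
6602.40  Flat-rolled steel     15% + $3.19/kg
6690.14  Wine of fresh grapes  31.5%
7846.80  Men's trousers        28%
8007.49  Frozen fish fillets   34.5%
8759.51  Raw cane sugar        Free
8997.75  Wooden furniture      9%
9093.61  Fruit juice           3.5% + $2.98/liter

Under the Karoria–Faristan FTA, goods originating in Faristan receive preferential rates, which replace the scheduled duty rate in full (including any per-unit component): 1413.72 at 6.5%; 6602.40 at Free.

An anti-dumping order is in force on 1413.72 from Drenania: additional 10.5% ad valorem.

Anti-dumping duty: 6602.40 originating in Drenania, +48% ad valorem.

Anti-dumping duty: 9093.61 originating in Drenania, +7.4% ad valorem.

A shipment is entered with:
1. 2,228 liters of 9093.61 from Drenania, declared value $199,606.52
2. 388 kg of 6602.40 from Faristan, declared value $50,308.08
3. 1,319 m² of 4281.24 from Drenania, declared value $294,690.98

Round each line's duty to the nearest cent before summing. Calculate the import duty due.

$78,494.02

Line 1 (9093.61, Drenania, 2,228 liters, $199,606.52):
Base rate for 9093.61 is 3.5% + $2.98/liter.
Additional duty on 9093.61 from Drenania: +7.4%. Applied ad valorem rate: 3.5% + 7.4% = 10.9%.
Duty = $199,606.52 × 10.9% + 2,228 × $2.98 = $28,396.55.
Line 2 (6602.40, Faristan, 388 kg, $50,308.08):
Base rate for 6602.40 is 15% + $3.19/kg.
Origin Faristan qualifies under the Karoria–Faristan agreement and 6602.40 is covered: preferential rate Free applies instead.
The additional-duty order on 6602.40 targets Drenania, not Faristan; it does not apply.
Duty = $50,308.08 × 0% = $0.00.
Line 3 (4281.24, Drenania, 1,319 m², $294,690.98):
Base rate for 4281.24 is 17%.
Duty = $294,690.98 × 17% = $50,097.47.
Total = $28,396.55 + $0.00 + $50,097.47 = $78,494.02.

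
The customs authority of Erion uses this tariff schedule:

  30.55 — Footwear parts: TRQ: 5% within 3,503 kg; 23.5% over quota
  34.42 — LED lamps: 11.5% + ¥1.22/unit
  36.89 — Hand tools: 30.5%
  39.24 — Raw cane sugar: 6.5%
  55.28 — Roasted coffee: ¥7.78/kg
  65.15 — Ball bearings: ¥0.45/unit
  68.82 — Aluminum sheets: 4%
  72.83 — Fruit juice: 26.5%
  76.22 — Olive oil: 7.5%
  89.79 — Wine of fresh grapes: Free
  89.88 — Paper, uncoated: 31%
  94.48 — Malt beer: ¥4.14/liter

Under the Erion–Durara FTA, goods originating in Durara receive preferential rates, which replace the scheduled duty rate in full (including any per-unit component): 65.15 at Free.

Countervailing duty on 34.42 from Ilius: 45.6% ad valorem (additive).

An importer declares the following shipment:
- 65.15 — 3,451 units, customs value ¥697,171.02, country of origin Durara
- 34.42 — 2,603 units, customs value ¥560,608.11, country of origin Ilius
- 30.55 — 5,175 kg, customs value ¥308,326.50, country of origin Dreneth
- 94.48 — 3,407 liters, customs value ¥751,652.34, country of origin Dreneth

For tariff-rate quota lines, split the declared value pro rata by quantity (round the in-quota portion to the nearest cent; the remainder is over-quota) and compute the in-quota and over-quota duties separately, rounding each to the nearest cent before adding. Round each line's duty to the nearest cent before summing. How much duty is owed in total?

Line 1 (65.15, Durara, 3,451 units, ¥697,171.02):
Base rate for 65.15 is ¥0.45/unit.
Origin Durara qualifies under the Erion–Durara agreement and 65.15 is covered: preferential rate Free applies instead.
Duty = ¥697,171.02 × 0% = ¥0.00.
Line 2 (34.42, Ilius, 2,603 units, ¥560,608.11):
Base rate for 34.42 is 11.5% + ¥1.22/unit.
Additional duty on 34.42 from Ilius: +45.6%. Applied ad valorem rate: 11.5% + 45.6% = 57.1%.
Duty = ¥560,608.11 × 57.1% + 2,603 × ¥1.22 = ¥323,282.89.
Line 3 (30.55, Dreneth, 5,175 kg, ¥308,326.50):
Code 30.55 is under a tariff-rate quota (threshold 3,503 kg). In-quota: 3,503 kg at 5%; over-quota: 1,672 kg at 23.5%.
Pro-rata value split: in-quota = ¥308,326.50 × 3,503/5,175 = ¥208,708.74; over-quota = ¥308,326.50 − ¥208,708.74 = ¥99,617.76.
In-quota duty = ¥208,708.74 × 5% = ¥10,435.44. Over-quota duty = ¥99,617.76 × 23.5% = ¥23,410.17.
Line duty = ¥10,435.44 + ¥23,410.17 = ¥33,845.61.
Line 4 (94.48, Dreneth, 3,407 liters, ¥751,652.34):
Base rate for 94.48 is ¥4.14/liter.
Duty = 3,407 × ¥4.14 = ¥14,104.98.
Total = ¥0.00 + ¥323,282.89 + ¥33,845.61 + ¥14,104.98 = ¥371,233.48.

¥371,233.48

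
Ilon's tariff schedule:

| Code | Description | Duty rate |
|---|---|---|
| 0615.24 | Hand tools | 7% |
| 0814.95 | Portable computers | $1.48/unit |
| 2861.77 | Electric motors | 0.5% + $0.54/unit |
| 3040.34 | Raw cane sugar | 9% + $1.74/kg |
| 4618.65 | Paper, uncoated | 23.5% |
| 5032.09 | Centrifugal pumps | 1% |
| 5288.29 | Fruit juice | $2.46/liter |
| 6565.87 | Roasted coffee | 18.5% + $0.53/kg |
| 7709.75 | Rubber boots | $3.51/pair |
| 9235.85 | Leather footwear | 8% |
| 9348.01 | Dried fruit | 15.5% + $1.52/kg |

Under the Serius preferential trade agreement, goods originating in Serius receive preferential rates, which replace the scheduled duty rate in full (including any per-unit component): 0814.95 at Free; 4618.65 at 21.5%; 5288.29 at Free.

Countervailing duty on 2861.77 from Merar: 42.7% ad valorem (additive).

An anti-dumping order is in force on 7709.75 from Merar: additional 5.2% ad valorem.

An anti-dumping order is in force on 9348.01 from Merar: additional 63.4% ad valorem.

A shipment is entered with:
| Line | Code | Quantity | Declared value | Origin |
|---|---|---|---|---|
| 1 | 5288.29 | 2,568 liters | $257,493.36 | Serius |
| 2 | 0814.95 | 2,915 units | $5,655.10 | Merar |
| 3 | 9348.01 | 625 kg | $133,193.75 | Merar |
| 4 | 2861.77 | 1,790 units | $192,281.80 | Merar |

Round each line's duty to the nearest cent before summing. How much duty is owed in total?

$194,386.41

Line 1 (5288.29, Serius, 2,568 liters, $257,493.36):
Base rate for 5288.29 is $2.46/liter.
Origin Serius qualifies under the Ilon–Serius agreement and 5288.29 is covered: preferential rate Free applies instead.
Duty = $257,493.36 × 0% = $0.00.
Line 2 (0814.95, Merar, 2,915 units, $5,655.10):
Base rate for 0814.95 is $1.48/unit.
0814.95 has an FTA preferential rate, but origin Merar is not Serius; base rate stands.
Duty = 2,915 × $1.48 = $4,314.20.
Line 3 (9348.01, Merar, 625 kg, $133,193.75):
Base rate for 9348.01 is 15.5% + $1.52/kg.
Additional duty on 9348.01 from Merar: +63.4%. Applied ad valorem rate: 15.5% + 63.4% = 78.9%.
Duty = $133,193.75 × 78.9% + 625 × $1.52 = $106,039.87.
Line 4 (2861.77, Merar, 1,790 units, $192,281.80):
Base rate for 2861.77 is 0.5% + $0.54/unit.
Additional duty on 2861.77 from Merar: +42.7%. Applied ad valorem rate: 0.5% + 42.7% = 43.2%.
Duty = $192,281.80 × 43.2% + 1,790 × $0.54 = $84,032.34.
Total = $0.00 + $4,314.20 + $106,039.87 + $84,032.34 = $194,386.41.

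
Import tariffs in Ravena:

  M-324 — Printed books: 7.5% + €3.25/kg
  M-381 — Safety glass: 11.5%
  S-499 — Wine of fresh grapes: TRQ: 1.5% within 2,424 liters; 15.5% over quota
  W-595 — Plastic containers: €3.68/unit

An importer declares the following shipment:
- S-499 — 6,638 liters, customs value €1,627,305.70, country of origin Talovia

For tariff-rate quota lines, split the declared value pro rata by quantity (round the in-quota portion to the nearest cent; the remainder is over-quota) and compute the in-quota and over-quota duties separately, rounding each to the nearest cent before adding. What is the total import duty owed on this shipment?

Line 1 (S-499, Talovia, 6,638 liters, €1,627,305.70):
Code S-499 is under a tariff-rate quota (threshold 2,424 liters). In-quota: 2,424 liters at 1.5%; over-quota: 4,214 liters at 15.5%.
Pro-rata value split: in-quota = €1,627,305.70 × 2,424/6,638 = €594,243.60; over-quota = €1,627,305.70 − €594,243.60 = €1,033,062.10.
In-quota duty = €594,243.60 × 1.5% = €8,913.65. Over-quota duty = €1,033,062.10 × 15.5% = €160,124.63.
Line duty = €8,913.65 + €160,124.63 = €169,038.28.

€169,038.28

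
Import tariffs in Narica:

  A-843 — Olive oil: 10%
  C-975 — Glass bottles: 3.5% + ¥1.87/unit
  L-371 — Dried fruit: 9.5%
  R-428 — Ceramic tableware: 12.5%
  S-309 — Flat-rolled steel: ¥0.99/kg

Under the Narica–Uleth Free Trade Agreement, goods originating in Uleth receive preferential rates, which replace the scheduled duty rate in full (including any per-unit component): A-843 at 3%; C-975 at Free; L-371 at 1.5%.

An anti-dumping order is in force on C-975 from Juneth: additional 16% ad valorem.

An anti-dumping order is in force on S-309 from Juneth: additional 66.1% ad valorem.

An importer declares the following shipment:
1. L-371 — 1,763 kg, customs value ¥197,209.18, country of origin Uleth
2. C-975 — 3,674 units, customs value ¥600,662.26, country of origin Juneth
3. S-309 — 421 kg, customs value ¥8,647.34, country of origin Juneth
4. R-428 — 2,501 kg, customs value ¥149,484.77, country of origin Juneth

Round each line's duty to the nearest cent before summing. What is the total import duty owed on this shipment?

¥151,775.94

Line 1 (L-371, Uleth, 1,763 kg, ¥197,209.18):
Base rate for L-371 is 9.5%.
Origin Uleth qualifies under the Narica–Uleth agreement and L-371 is covered: preferential rate 1.5% applies instead.
Duty = ¥197,209.18 × 1.5% = ¥2,958.14.
Line 2 (C-975, Juneth, 3,674 units, ¥600,662.26):
Base rate for C-975 is 3.5% + ¥1.87/unit.
C-975 has an FTA preferential rate, but origin Juneth is not Uleth; base rate stands.
Additional duty on C-975 from Juneth: +16%. Applied ad valorem rate: 3.5% + 16% = 19.5%.
Duty = ¥600,662.26 × 19.5% + 3,674 × ¥1.87 = ¥123,999.52.
Line 3 (S-309, Juneth, 421 kg, ¥8,647.34):
Base rate for S-309 is ¥0.99/kg.
Additional duty on S-309 from Juneth: +66.1% ad valorem. Applied ad valorem rate = 66.1%.
Duty = ¥8,647.34 × 66.1% + 421 × ¥0.99 = ¥6,132.68.
Line 4 (R-428, Juneth, 2,501 kg, ¥149,484.77):
Base rate for R-428 is 12.5%.
Duty = ¥149,484.77 × 12.5% = ¥18,685.60.
Total = ¥2,958.14 + ¥123,999.52 + ¥6,132.68 + ¥18,685.60 = ¥151,775.94.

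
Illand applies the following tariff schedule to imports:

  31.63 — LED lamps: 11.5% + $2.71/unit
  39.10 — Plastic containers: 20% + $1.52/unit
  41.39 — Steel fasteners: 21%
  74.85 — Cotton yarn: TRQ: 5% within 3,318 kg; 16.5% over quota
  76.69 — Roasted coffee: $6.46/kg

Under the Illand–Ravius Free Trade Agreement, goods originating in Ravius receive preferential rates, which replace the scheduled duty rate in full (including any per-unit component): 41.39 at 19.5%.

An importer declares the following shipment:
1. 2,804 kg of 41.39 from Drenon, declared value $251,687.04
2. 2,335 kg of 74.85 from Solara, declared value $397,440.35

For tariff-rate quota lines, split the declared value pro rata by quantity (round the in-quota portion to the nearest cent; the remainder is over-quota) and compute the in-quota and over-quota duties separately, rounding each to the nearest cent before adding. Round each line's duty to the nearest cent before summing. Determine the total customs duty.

Line 1 (41.39, Drenon, 2,804 kg, $251,687.04):
Base rate for 41.39 is 21%.
41.39 has an FTA preferential rate, but origin Drenon is not Ravius; base rate stands.
Duty = $251,687.04 × 21% = $52,854.28.
Line 2 (74.85, Solara, 2,335 kg, $397,440.35):
Code 74.85 is under a tariff-rate quota (threshold 3,318 kg). Quantity 2,335 kg is within the quota, so the in-quota rate 5% applies to the full value.
Duty = $397,440.35 × 5% = $19,872.02.
Total = $52,854.28 + $19,872.02 = $72,726.30.

$72,726.30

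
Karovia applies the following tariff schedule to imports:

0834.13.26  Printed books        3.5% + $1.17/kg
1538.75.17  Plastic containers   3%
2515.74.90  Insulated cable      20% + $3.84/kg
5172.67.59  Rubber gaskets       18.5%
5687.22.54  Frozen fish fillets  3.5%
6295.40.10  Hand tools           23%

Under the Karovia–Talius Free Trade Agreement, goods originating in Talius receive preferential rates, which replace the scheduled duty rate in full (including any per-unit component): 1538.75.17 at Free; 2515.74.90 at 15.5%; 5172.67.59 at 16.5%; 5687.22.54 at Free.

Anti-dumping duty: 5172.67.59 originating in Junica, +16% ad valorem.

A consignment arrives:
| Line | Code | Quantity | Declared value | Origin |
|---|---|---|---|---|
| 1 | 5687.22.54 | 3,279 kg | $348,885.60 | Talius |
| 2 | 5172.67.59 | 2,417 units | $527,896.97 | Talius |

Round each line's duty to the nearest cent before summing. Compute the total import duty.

Line 1 (5687.22.54, Talius, 3,279 kg, $348,885.60):
Base rate for 5687.22.54 is 3.5%.
Origin Talius qualifies under the Karovia–Talius agreement and 5687.22.54 is covered: preferential rate Free applies instead.
Duty = $348,885.60 × 0% = $0.00.
Line 2 (5172.67.59, Talius, 2,417 units, $527,896.97):
Base rate for 5172.67.59 is 18.5%.
Origin Talius qualifies under the Karovia–Talius agreement and 5172.67.59 is covered: preferential rate 16.5% applies instead.
The additional-duty order on 5172.67.59 targets Junica, not Talius; it does not apply.
Duty = $527,896.97 × 16.5% = $87,103.00.
Total = $0.00 + $87,103.00 = $87,103.00.

$87,103.00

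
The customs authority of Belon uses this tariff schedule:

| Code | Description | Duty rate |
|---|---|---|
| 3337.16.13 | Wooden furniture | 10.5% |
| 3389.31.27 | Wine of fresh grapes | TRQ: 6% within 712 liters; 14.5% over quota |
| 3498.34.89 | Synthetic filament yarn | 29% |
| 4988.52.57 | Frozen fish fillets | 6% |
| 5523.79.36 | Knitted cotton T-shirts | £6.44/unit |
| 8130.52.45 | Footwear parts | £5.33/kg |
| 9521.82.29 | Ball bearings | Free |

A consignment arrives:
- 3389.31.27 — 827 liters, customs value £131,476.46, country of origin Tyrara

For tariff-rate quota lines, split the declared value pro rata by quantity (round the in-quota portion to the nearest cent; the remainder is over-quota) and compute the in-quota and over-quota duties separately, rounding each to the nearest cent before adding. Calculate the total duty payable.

Line 1 (3389.31.27, Tyrara, 827 liters, £131,476.46):
Code 3389.31.27 is under a tariff-rate quota (threshold 712 liters). In-quota: 712 liters at 6%; over-quota: 115 liters at 14.5%.
Pro-rata value split: in-quota = £131,476.46 × 712/827 = £113,193.76; over-quota = £131,476.46 − £113,193.76 = £18,282.70.
In-quota duty = £113,193.76 × 6% = £6,791.63. Over-quota duty = £18,282.70 × 14.5% = £2,650.99.
Line duty = £6,791.63 + £2,650.99 = £9,442.62.

£9,442.62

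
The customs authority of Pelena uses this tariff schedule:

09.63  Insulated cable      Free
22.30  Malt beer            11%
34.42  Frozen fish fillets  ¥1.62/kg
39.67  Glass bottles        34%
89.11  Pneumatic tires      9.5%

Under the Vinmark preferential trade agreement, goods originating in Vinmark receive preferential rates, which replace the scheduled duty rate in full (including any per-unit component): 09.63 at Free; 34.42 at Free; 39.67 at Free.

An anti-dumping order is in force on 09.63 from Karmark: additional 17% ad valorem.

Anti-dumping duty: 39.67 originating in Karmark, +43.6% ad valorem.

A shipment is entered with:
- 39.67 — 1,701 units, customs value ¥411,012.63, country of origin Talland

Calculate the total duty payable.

Line 1 (39.67, Talland, 1,701 units, ¥411,012.63):
Base rate for 39.67 is 34%.
39.67 has an FTA preferential rate, but origin Talland is not Vinmark; base rate stands.
The additional-duty order on 39.67 targets Karmark, not Talland; it does not apply.
Duty = ¥411,012.63 × 34% = ¥139,744.29.

¥139,744.29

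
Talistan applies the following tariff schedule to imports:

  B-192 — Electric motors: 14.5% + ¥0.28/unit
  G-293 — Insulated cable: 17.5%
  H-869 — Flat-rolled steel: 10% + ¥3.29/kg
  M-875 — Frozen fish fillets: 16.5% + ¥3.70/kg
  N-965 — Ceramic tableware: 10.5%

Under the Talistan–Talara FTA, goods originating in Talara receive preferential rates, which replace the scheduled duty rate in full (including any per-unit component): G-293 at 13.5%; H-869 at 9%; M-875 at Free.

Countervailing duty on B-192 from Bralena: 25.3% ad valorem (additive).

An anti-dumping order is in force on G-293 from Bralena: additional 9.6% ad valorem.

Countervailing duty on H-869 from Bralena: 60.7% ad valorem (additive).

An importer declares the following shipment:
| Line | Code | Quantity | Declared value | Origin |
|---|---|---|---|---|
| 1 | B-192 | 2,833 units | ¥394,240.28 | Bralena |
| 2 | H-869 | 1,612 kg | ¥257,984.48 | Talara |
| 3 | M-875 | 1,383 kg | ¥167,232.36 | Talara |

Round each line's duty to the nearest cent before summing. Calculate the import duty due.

Line 1 (B-192, Bralena, 2,833 units, ¥394,240.28):
Base rate for B-192 is 14.5% + ¥0.28/unit.
Additional duty on B-192 from Bralena: +25.3%. Applied ad valorem rate: 14.5% + 25.3% = 39.8%.
Duty = ¥394,240.28 × 39.8% + 2,833 × ¥0.28 = ¥157,700.87.
Line 2 (H-869, Talara, 1,612 kg, ¥257,984.48):
Base rate for H-869 is 10% + ¥3.29/kg.
Origin Talara qualifies under the Talistan–Talara agreement and H-869 is covered: preferential rate 9% applies instead.
The additional-duty order on H-869 targets Bralena, not Talara; it does not apply.
Duty = ¥257,984.48 × 9% = ¥23,218.60.
Line 3 (M-875, Talara, 1,383 kg, ¥167,232.36):
Base rate for M-875 is 16.5% + ¥3.70/kg.
Origin Talara qualifies under the Talistan–Talara agreement and M-875 is covered: preferential rate Free applies instead.
Duty = ¥167,232.36 × 0% = ¥0.00.
Total = ¥157,700.87 + ¥23,218.60 + ¥0.00 = ¥180,919.47.

¥180,919.47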